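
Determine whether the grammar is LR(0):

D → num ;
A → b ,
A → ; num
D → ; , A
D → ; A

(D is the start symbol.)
Augment with D' → D and build the canonical LR(0) collection (I0 = CLOSURE({[D' → . D]}), then GOTO on every symbol after a dot until no new states appear). It has 12 states:
  I0: { [D → . ; , A], [D → . ; A], [D → . num ;], [D' → . D] }  — shift
  I1: { [A → . ; num], [A → . b ,], [D → ; . , A], [D → ; . A] }  — shift
  I2: { [D' → D .] }  — accept
  I3: { [D → num . ;] }  — shift
  I4: { [D → num ; .] }  — reduce
  I5: { [A → . ; num], [A → . b ,], [D → ; , . A] }  — shift
  I6: { [A → ; . num] }  — shift
  I7: { [D → ; A .] }  — reduce
  I8: { [A → b . ,] }  — shift
  I9: { [A → b , .] }  — reduce
  I10: { [A → ; num .] }  — reduce
  I11: { [D → ; , A .] }  — reduce

Every state is either a pure shift/goto state or contains exactly one complete item and nothing to shift — no conflicts. The grammar is LR(0).

Answer: Yes, the grammar is LR(0)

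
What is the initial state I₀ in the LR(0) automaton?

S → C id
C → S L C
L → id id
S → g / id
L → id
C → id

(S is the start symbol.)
{ [C → . S L C], [C → . id], [S → . C id], [S → . g / id], [S' → . S] }

First, augment the grammar with S' → S
I₀ = CLOSURE({ [S' → . S] }):
  [S' → . S] has the dot before S: add [S → . C id], [S → . g / id]
  [S → . C id] has the dot before C: add [C → . S L C], [C → . id]
No further items can be added.

I₀ = { [C → . S L C], [C → . id], [S → . C id], [S → . g / id], [S' → . S] }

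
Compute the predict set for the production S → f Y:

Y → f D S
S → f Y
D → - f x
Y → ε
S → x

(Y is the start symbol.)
{ 'f' }

PREDICT(S → f Y) = (FIRST(RHS) \ {ε}) ∪ (FOLLOW(S) if ε ∈ FIRST(RHS), i.e. RHS ⇒* ε)
FIRST(f Y) = { 'f' }
ε ∉ FIRST(f Y), so FOLLOW(S) is not added.
PREDICT(S → f Y) = { 'f' }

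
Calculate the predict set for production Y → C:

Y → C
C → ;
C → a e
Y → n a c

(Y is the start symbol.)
{ ';', 'a' }

PREDICT(Y → C) = (FIRST(RHS) \ {ε}) ∪ (FOLLOW(Y) if ε ∈ FIRST(RHS), i.e. RHS ⇒* ε)
FIRST(C) = { ';', 'a' }
FIRST(C) = { ';', 'a' }
ε ∉ FIRST(C), so FOLLOW(Y) is not added.
PREDICT(Y → C) = { ';', 'a' }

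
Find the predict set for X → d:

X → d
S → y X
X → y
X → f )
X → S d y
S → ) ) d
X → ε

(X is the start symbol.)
{ 'd' }

PREDICT(X → d) = (FIRST(RHS) \ {ε}) ∪ (FOLLOW(X) if ε ∈ FIRST(RHS), i.e. RHS ⇒* ε)
FIRST(d) = { 'd' }
ε ∉ FIRST(d), so FOLLOW(X) is not added.
PREDICT(X → d) = { 'd' }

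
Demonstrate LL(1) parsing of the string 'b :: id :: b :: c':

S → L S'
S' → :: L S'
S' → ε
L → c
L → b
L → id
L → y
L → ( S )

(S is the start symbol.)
LL(1) parsing maintains a stack (initially the start symbol over $) and the input. At each step: if the stack top is a terminal, match it against the current input token; if it is a non-terminal N, replace it with the RHS of M[N, lookahead] (the unique production whose predict set contains the lookahead).

Stack is shown with the top on the left.

Stack      Input                Action
--------------------------------------
S $        b :: id :: b :: c $  output S → L S'
L S' $     b :: id :: b :: c $  output L → b
b S' $     b :: id :: b :: c $  match 'b'
S' $       :: id :: b :: c $    output S' → :: L S'
:: L S' $  :: id :: b :: c $    match '::'
L S' $     id :: b :: c $       output L → id
id S' $    id :: b :: c $       match 'id'
S' $       :: b :: c $          output S' → :: L S'
:: L S' $  :: b :: c $          match '::'
L S' $     b :: c $             output L → b
b S' $     b :: c $             match 'b'
S' $       :: c $               output S' → :: L S'
:: L S' $  :: c $               match '::'
L S' $     c $                  output L → c
c S' $     c $                  match 'c'
S' $       $                    output S' → ε
$          $                    accept

The string is accepted.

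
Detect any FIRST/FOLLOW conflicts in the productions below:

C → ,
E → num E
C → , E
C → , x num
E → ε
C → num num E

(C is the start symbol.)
No FIRST/FOLLOW conflicts.

A FIRST/FOLLOW conflict occurs when a non-terminal N has a nullable alternative N → β (β ⇒* ε) and another alternative N → α with FIRST(α) ∩ FOLLOW(N) ≠ ∅: on such a lookahead the parser cannot decide between expanding α and letting N vanish via β.

Nullable non-terminals: E.

E: nullable alternative(s) E → ε; FOLLOW(E) = { $ }
  E → num E: FIRST \ {ε} = { 'num' } — disjoint from FOLLOW(E)
  E → ε: FIRST \ {ε} = { } — this is the only nullable alternative, skip

C has no nullable alternative, so no FIRST/FOLLOW check is needed there.

No FIRST/FOLLOW conflicts found.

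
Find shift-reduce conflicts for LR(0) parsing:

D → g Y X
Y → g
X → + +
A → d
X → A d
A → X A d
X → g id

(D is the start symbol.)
Augment with D' → D and build the canonical LR(0) collection (I0 = CLOSURE({[D' → . D]}), then GOTO on every symbol after a dot until no new states appear). It has 16 states:
  I0: { [D → . g Y X], [D' → . D] }  — shift
  I1: { [D' → D .] }  — accept
  I2: { [D → g . Y X], [Y → . g] }  — shift
  I3: { [A → . X A d], [A → . d], [D → g Y . X], [X → . + +], [X → . A d], [X → . g id] }  — shift
  I4: { [Y → g .] }  — reduce
  I5: { [X → + . +] }  — shift
  I6: { [X → A . d] }  — shift
  I7: { [A → . X A d], [A → . d], [A → X . A d], [D → g Y X .], [X → . + +], [X → . A d], [X → . g id] }  — shift, reduce
  I8: { [A → d .] }  — reduce
  I9: { [X → g . id] }  — shift
  I10: { [X → g id .] }  — reduce
  I11: { [A → X A . d], [X → A . d] }  — shift
  I12: { [A → . X A d], [A → . d], [A → X . A d], [X → . + +], [X → . A d], [X → . g id] }  — shift
  I13: { [A → X A d .], [X → A d .] }  — 2 reduces
  I14: { [X → A d .] }  — reduce
  I15: { [X → + + .] }  — reduce

I7 contains reduce item [D → g Y X .] and shift items [A → . d], [X → . + +], [X → . g id] — shift-reduce conflict.

Answer: Yes — I7: [D → g Y X .] vs [A → . d]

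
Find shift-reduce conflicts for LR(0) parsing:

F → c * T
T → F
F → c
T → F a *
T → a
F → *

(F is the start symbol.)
Augment with F' → F and build the canonical LR(0) collection (I0 = CLOSURE({[F' → . F]}), then GOTO on every symbol after a dot until no new states appear). It has 10 states:
  I0: { [F → . *], [F → . c * T], [F → . c], [F' → . F] }  — shift
  I1: { [F → * .] }  — reduce
  I2: { [F' → F .] }  — accept
  I3: { [F → c . * T], [F → c .] }  — shift, reduce
  I4: { [F → . *], [F → . c * T], [F → . c], [F → c * . T], [T → . F a *], [T → . F], [T → . a] }  — shift
  I5: { [T → F . a *], [T → F .] }  — shift, reduce
  I6: { [F → c * T .] }  — reduce
  I7: { [T → a .] }  — reduce
  I8: { [T → F a . *] }  — shift
  I9: { [T → F a * .] }  — reduce

I3 contains reduce item [F → c .] and shift item [F → c . * T] — shift-reduce conflict.
I5 contains reduce item [T → F .] and shift item [T → F . a *] — shift-reduce conflict.

Answer: Yes — I3: [F → c .] vs [F → c . * T]; I5: [T → F .] vs [T → F . a *]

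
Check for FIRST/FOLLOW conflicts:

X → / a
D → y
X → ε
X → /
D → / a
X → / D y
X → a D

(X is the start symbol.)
No FIRST/FOLLOW conflicts.

A FIRST/FOLLOW conflict occurs when a non-terminal N has a nullable alternative N → β (β ⇒* ε) and another alternative N → α with FIRST(α) ∩ FOLLOW(N) ≠ ∅: on such a lookahead the parser cannot decide between expanding α and letting N vanish via β.

Nullable non-terminals: X.

X: nullable alternative(s) X → ε; FOLLOW(X) = { $ }
  X → / a: FIRST \ {ε} = { '/' } — disjoint from FOLLOW(X)
  X → ε: FIRST \ {ε} = { } — this is the only nullable alternative, skip
  X → /: FIRST \ {ε} = { '/' } — disjoint from FOLLOW(X)
  X → / D y: FIRST \ {ε} = { '/' } — disjoint from FOLLOW(X)
  X → a D: FIRST \ {ε} = { 'a' } — disjoint from FOLLOW(X)

D has no nullable alternative, so no FIRST/FOLLOW check is needed there.

No FIRST/FOLLOW conflicts found.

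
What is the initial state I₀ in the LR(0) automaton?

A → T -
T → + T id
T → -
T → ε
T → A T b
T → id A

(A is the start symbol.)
{ [A → . T -], [A' → . A], [T → . + T id], [T → . -], [T → . A T b], [T → . id A], [T → .] }

First, augment the grammar with A' → A
I₀ = CLOSURE({ [A' → . A] }):
  [A' → . A] has the dot before A: add [A → . T -]
  [A → . T -] has the dot before T: add [T → . + T id], [T → . -], [T → .], [T → . A T b], [T → . id A]
No further items can be added.

I₀ = { [A → . T -], [A' → . A], [T → . + T id], [T → . -], [T → . A T b], [T → . id A], [T → .] }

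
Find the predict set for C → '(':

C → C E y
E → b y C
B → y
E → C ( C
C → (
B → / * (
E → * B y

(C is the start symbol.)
PREDICT(C → '(') = (FIRST(RHS) \ {ε}) ∪ (FOLLOW(C) if ε ∈ FIRST(RHS), i.e. RHS ⇒* ε)
FIRST('(') = { '(' }
ε ∉ FIRST('('), so FOLLOW(C) is not added.
PREDICT(C → '(') = { '(' }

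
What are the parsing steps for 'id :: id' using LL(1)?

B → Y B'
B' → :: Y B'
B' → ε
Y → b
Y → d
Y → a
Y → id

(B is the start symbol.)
LL(1) parsing maintains a stack (initially the start symbol over $) and the input. At each step: if the stack top is a terminal, match it against the current input token; if it is a non-terminal N, replace it with the RHS of M[N, lookahead] (the unique production whose predict set contains the lookahead).

Stack is shown with the top on the left.

Stack      Input       Action
-----------------------------
B $        id :: id $  output B → Y B'
Y B' $     id :: id $  output Y → id
id B' $    id :: id $  match 'id'
B' $       :: id $     output B' → :: Y B'
:: Y B' $  :: id $     match '::'
Y B' $     id $        output Y → id
id B' $    id $        match 'id'
B' $       $           output B' → ε
$          $           accept

The string is accepted.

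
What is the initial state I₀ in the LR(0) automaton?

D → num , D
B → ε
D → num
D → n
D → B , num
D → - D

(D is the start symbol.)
First, augment the grammar with D' → D
I₀ = CLOSURE({ [D' → . D] }):
  [D' → . D] has the dot before D: add [D → . num , D], [D → . num], [D → . n], [D → . B , num], [D → . - D]
  [D → . B , num] has the dot before B: add [B → .]
No further items can be added.

I₀ = { [B → .], [D → . - D], [D → . B , num], [D → . n], [D → . num , D], [D → . num], [D' → . D] }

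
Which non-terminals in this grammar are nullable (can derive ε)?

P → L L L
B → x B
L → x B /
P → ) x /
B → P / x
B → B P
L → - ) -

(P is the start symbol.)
A non-terminal is nullable if it can derive ε (the empty string): either it has an ε-production, or it has a production whose right-hand side consists entirely of nullable non-terminals.

There are no ε-productions, so no non-terminal can derive ε.
No non-terminals are nullable.

Answer: None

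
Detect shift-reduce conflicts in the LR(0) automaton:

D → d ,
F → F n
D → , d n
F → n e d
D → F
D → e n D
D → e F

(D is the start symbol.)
A shift-reduce conflict occurs when an LR(0) state has both:
  - a complete (reduce) item [A → α .] (dot at the end), and
  - a shift item [B → β . c γ] (dot before a terminal).

Augment with D' → D and build the canonical LR(0) collection (I0 = CLOSURE({[D' → . D]}), then GOTO on every symbol after a dot until no new states appear). It has 17 states:
  I0: { [D → . , d n], [D → . F], [D → . d ,], [D → . e F], [D → . e n D], [D' → . D], [F → . F n], [F → . n e d] }  — shift
  I1: { [D → , . d n] }  — shift
  I2: { [D' → D .] }  — accept
  I3: { [D → F .], [F → F . n] }  — shift, reduce
  I4: { [D → d . ,] }  — shift
  I5: { [D → e . F], [D → e . n D], [F → . F n], [F → . n e d] }  — shift
  I6: { [F → n . e d] }  — shift
  I7: { [F → n e . d] }  — shift
  I8: { [F → n e d .] }  — reduce
  I9: { [D → e F .], [F → F . n] }  — shift, reduce
  I10: { [D → . , d n], [D → . F], [D → . d ,], [D → . e F], [D → . e n D], [D → e n . D], [F → . F n], [F → . n e d], [F → n . e d] }  — shift
  I11: { [D → e n D .] }  — reduce
  I12: { [D → e . F], [D → e . n D], [F → . F n], [F → . n e d], [F → n e . d] }  — shift
  I13: { [F → F n .] }  — reduce
  I14: { [D → d , .] }  — reduce
  I15: { [D → , d . n] }  — shift
  I16: { [D → , d n .] }  — reduce

I3 contains reduce item [D → F .] and shift item [F → F . n] — shift-reduce conflict.
I9 contains reduce item [D → e F .] and shift item [F → F . n] — shift-reduce conflict.

Answer: Yes — I3: [D → F .] vs [F → F . n]; I9: [D → e F .] vs [F → F . n]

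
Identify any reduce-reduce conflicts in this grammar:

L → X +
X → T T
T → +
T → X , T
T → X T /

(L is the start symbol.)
Augment with L' → L and build the canonical LR(0) collection (I0 = CLOSURE({[L' → . L]}), then GOTO on every symbol after a dot until no new states appear). It has 12 states:
  I0: { [L → . X +], [L' → . L], [T → . +], [T → . X , T], [T → . X T /], [X → . T T] }  — shift
  I1: { [T → + .] }  — reduce
  I2: { [L' → L .] }  — accept
  I3: { [T → . +], [T → . X , T], [T → . X T /], [X → . T T], [X → T . T] }  — shift
  I4: { [L → X . +], [T → . +], [T → . X , T], [T → . X T /], [T → X . , T], [T → X . T /], [X → . T T] }  — shift
  I5: { [L → X + .], [T → + .] }  — 2 reduces
  I6: { [T → . +], [T → . X , T], [T → . X T /], [T → X , . T], [X → . T T] }  — shift
  I7: { [T → . +], [T → . X , T], [T → . X T /], [T → X T . /], [X → . T T], [X → T . T] }  — shift
  I8: { [T → . +], [T → . X , T], [T → . X T /], [T → X . , T], [T → X . T /], [X → . T T] }  — shift
  I9: { [T → X T / .] }  — reduce
  I10: { [T → . +], [T → . X , T], [T → . X T /], [X → . T T], [X → T . T], [X → T T .] }  — shift, reduce
  I11: { [T → . +], [T → . X , T], [T → . X T /], [T → X , T .], [X → . T T], [X → T . T] }  — shift, reduce

I5 contains complete items [L → X + .], [T → + .] — reduce-reduce conflict.

Answer: Yes — I5: [L → X + .] vs [T → + .]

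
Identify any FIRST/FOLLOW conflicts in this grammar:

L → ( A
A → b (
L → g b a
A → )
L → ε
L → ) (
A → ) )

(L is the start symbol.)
No FIRST/FOLLOW conflicts.

A FIRST/FOLLOW conflict occurs when a non-terminal N has a nullable alternative N → β (β ⇒* ε) and another alternative N → α with FIRST(α) ∩ FOLLOW(N) ≠ ∅: on such a lookahead the parser cannot decide between expanding α and letting N vanish via β.

Nullable non-terminals: L.

L: nullable alternative(s) L → ε; FOLLOW(L) = { $ }
  L → ( A: FIRST \ {ε} = { '(' } — disjoint from FOLLOW(L)
  L → g b a: FIRST \ {ε} = { 'g' } — disjoint from FOLLOW(L)
  L → ε: FIRST \ {ε} = { } — this is the only nullable alternative, skip
  L → ) (: FIRST \ {ε} = { ')' } — disjoint from FOLLOW(L)

A has no nullable alternative, so no FIRST/FOLLOW check is needed there.

No FIRST/FOLLOW conflicts found.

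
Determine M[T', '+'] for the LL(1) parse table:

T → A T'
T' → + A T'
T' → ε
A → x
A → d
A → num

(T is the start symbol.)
T' → + A T'

To find M[T', '+'], we find productions for T' where '+' is in the predict set (PREDICT(N → α) = (FIRST(α) \ {ε}) ∪ (FOLLOW(N) if α ⇒* ε)).

Relevant sets:
  FOLLOW(T') = { $ }

T' → + A T': PREDICT = { '+' }
  '+' is in predict set, so this production goes in M[T', '+']
T' → ε: PREDICT = { $ }

M[T', '+'] = T' → + A T'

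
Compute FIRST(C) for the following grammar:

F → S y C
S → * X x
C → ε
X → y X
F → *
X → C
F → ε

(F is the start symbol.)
To compute FIRST(C), examine every production with C on the left-hand side, reading each right-hand side left to right until a non-nullable symbol is reached.

From C → ε:
  - ε-production, so ε ∈ FIRST(C)

Collecting: FIRST(C) = { ε }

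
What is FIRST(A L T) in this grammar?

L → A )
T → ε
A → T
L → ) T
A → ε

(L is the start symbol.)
{ ')' }

FIRST sets of the non-terminals involved (from the grammar, by fixed-point iteration):
  FIRST(A) = { ε }
  FIRST(L) = { ')' }

To compute FIRST(A L T), process the symbols left to right:
Symbol A is a non-terminal. Add FIRST(A) \ {ε} = { }
A is nullable (ε ∈ FIRST(A)), continue to the next symbol.
Symbol L is a non-terminal. Add FIRST(L) \ {ε} = { ')' }
L is not nullable (ε ∉ FIRST(L)), so stop here.
FIRST(A L T) = { ')' }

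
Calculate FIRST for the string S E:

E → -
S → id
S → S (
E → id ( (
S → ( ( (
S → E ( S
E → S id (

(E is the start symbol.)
FIRST sets of the non-terminals involved (from the grammar, by fixed-point iteration):
  FIRST(S) = { '(', '-', 'id' }

To compute FIRST(S E), process the symbols left to right:
Symbol S is a non-terminal. Add FIRST(S) \ {ε} = { '(', '-', 'id' }
S is not nullable (ε ∉ FIRST(S)), so stop here.
FIRST(S E) = { '(', '-', 'id' }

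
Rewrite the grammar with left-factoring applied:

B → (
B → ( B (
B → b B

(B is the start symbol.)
Left-factoring transforms A → αβ₁ | αβ₂ into A → αA' and A' → β₁ | β₂
(α is the longest common prefix among the alternatives). Repeat until
no nonterminal has two alternatives with a common prefix.

Round 1: B has alternatives sharing prefix '('. Introduce B': B → ( B'
  Add: B' → ε
  Add: B' → B (

No remaining common prefixes — done.

Resulting grammar:
B → ( B'
B' → ε
B' → B (
B → b B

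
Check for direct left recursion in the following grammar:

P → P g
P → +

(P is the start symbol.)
Yes, P is left-recursive

Direct left recursion occurs when N → N α for some non-terminal N (the right-hand side begins with the left-hand side itself).

P → P g: LEFT RECURSIVE (starts with P)
P → +: starts with '+'

The grammar has direct left recursion on: P.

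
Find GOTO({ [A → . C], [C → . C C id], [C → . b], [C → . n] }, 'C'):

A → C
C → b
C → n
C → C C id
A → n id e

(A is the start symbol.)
GOTO(I, 'C') = CLOSURE({ [A → αX.β] : [A → α.Xβ] ∈ I, X = 'C' })

Items with dot before 'C', with the dot advanced:
  [A → . C] → [A → C .]
  [C → . C C id] → [C → C . C id]
Closure of the advanced items:
  [C → C . C id] has the dot before C: add [C → . b], [C → . n], [C → . C C id]

GOTO = { [A → C .], [C → . C C id], [C → . b], [C → . n], [C → C . C id] }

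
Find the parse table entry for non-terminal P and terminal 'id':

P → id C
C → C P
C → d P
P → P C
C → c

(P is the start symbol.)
P → id C, P → P C

To find M[P, 'id'], we find productions for P where 'id' is in the predict set (PREDICT(N → α) = (FIRST(α) \ {ε}) ∪ (FOLLOW(N) if α ⇒* ε)).

Relevant sets:
  FIRST(P) = { 'id' }

P → id C: PREDICT = { 'id' }
  'id' is in predict set, so this production goes in M[P, 'id']
P → P C: PREDICT = { 'id' }
  'id' is in predict set, so this production goes in M[P, 'id']

M[P, 'id'] = P → id C, P → P C  (a multiply-defined cell — the grammar is not LL(1))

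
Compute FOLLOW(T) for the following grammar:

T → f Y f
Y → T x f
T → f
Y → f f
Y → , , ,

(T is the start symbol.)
To compute FOLLOW(T), find every occurrence of T on a right-hand side N → α T β: add FIRST(β) \ {ε}, and if β is empty or nullable also add FOLLOW(N). Iterate to a fixed point.

T is the start symbol, so $ ∈ FOLLOW(T).
In Y → T x f: T is followed by x f, add FIRST(x f) \ {ε} = { 'x' }

Taking the union: FOLLOW(T) = { $, 'x' }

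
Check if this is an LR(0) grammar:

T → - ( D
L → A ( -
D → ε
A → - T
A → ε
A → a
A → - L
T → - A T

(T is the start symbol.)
No. Shift-reduce conflict between [A → .] and [A → . - L]

A grammar is LR(0) if no state in the canonical LR(0) collection has:
  - both a shift item (dot before a terminal) and a complete item (shift-reduce conflict), or
  - two or more complete items (reduce-reduce conflict; the accept item [T' → T .] counts as a complete item here).

Augment with T' → T and build the canonical LR(0) collection (I0 = CLOSURE({[T' → . T]}), then GOTO on every symbol after a dot until no new states appear). It has 16 states:
  I0: { [T → . - ( D], [T → . - A T], [T' → . T] }  — shift
  I1: { [A → . - L], [A → . - T], [A → . a], [A → .], [T → - . ( D], [T → - . A T] }  — shift, reduce
  I2: { [T' → T .] }  — accept
  I3: { [D → .], [T → - ( . D] }  — reduce
  I4: { [A → - . L], [A → - . T], [A → . - L], [A → . - T], [A → . a], [A → .], [L → . A ( -], [T → . - ( D], [T → . - A T] }  — shift, reduce
  I5: { [T → - A . T], [T → . - ( D], [T → . - A T] }  — shift
  I6: { [A → a .] }  — reduce
  I7: { [T → - A T .] }  — reduce
  I8: { [A → - . L], [A → - . T], [A → . - L], [A → . - T], [A → . a], [A → .], [L → . A ( -], [T → - . ( D], [T → - . A T], [T → . - ( D], [T → . - A T] }  — shift, reduce
  I9: { [L → A . ( -] }  — shift
  I10: { [A → - L .] }  — reduce
  I11: { [A → - T .] }  — reduce
  I12: { [L → A ( . -] }  — shift
  I13: { [L → A ( - .] }  — reduce
  I14: { [L → A . ( -], [T → - A . T], [T → . - ( D], [T → . - A T] }  — shift
  I15: { [T → - ( D .] }  — reduce

Conflict in state I1:
  Shift-reduce conflict between [A → .] and [A → . - L]
So the grammar is NOT LR(0).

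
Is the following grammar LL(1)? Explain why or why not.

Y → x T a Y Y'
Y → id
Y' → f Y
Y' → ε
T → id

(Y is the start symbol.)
No. Predict set conflict for Y': { 'f' }

A grammar is LL(1) if for each non-terminal N with multiple productions, the predict sets of those productions are pairwise disjoint, where PREDICT(N → α) = (FIRST(α) \ {ε}) ∪ (FOLLOW(N) if α ⇒* ε).

Relevant sets:
  FOLLOW(Y') = { $, 'f' }

For Y:
  PREDICT(Y → x T a Y Y') = { 'x' }
  PREDICT(Y → id) = { 'id' }
For Y':
  PREDICT(Y' → f Y) = { 'f' }
  PREDICT(Y' → ε) = { $, 'f' }
T has a single production, so nothing to check there.

Conflict found: Predict set conflict for Y': { 'f' }
The grammar is NOT LL(1).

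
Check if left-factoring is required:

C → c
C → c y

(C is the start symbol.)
Yes, C has productions with common prefix 'c'

Left-factoring is needed when two productions for the same non-terminal
share a common prefix on the right-hand side.

Productions for C:
  C → c
  C → c y

Found common prefix 'c' in productions for C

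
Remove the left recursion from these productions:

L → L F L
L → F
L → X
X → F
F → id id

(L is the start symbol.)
L → F L'
L → X L'
L' → F L L'
L' → ε
X → F
F → id id

L is directly left-recursive. The standard transformation for
  A → A α₁ | ... | A α_m | β₁ | ... | β_n
is
  A  → β₁ A' | ... | β_n A'
  A' → α₁ A' | ... | α_m A' | ε

L → F becomes L → F L'
L → X becomes L → X L'
L → L F L becomes L' → F L L'
Add L' → ε

Productions for other non-terminals are unchanged:
  X → F
  F → id id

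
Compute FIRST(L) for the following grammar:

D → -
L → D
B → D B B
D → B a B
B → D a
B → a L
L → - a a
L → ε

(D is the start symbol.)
To compute FIRST(L), examine every production with L on the left-hand side, reading each right-hand side left to right until a non-nullable symbol is reached.

FIRST sets of the other non-terminals involved (by the same procedure, iterated to a fixed point):
  FIRST(D) = { '-', 'a' }

From L → D:
  - D is a non-terminal: add FIRST(D) \ {ε} = { '-', 'a' }
    D is not nullable, so stop
From L → - a a:
  - '-' is a terminal: add '-' and stop
From L → ε:
  - ε-production, so ε ∈ FIRST(L)

Collecting: FIRST(L) = { '-', 'a', ε }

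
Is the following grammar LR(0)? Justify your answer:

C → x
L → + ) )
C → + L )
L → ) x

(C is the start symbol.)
Augment with C' → C and build the canonical LR(0) collection (I0 = CLOSURE({[C' → . C]}), then GOTO on every symbol after a dot until no new states appear). It has 11 states:
  I0: { [C → . + L )], [C → . x], [C' → . C] }  — shift
  I1: { [C → + . L )], [L → . ) x], [L → . + ) )] }  — shift
  I2: { [C' → C .] }  — accept
  I3: { [C → x .] }  — reduce
  I4: { [L → ) . x] }  — shift
  I5: { [L → + . ) )] }  — shift
  I6: { [C → + L . )] }  — shift
  I7: { [C → + L ) .] }  — reduce
  I8: { [L → + ) . )] }  — shift
  I9: { [L → + ) ) .] }  — reduce
  I10: { [L → ) x .] }  — reduce

Every state is either a pure shift/goto state or contains exactly one complete item and nothing to shift — no conflicts. The grammar is LR(0).

Answer: Yes, the grammar is LR(0)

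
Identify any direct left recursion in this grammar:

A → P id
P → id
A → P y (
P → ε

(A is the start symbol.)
Direct left recursion occurs when N → N α for some non-terminal N (the right-hand side begins with the left-hand side itself).

A → P id: starts with P
P → id: starts with id
A → P y (: starts with P
P → ε: starts with ε

No direct left recursion found.

Answer: No direct left recursion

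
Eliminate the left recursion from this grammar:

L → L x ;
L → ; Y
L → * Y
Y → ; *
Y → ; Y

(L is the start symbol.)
L is directly left-recursive. The standard transformation for
  A → A α₁ | ... | A α_m | β₁ | ... | β_n
is
  A  → β₁ A' | ... | β_n A'
  A' → α₁ A' | ... | α_m A' | ε

L → ; Y becomes L → ; Y L'
L → * Y becomes L → * Y L'
L → L x ; becomes L' → x ; L'
Add L' → ε

Productions for other non-terminals are unchanged:
  Y → ; *
  Y → ; Y

Resulting grammar:
L → ; Y L'
L → * Y L'
L' → x ; L'
L' → ε
Y → ; *
Y → ; Y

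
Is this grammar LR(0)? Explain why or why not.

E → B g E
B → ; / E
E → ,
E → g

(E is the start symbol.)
Yes, the grammar is LR(0)

A grammar is LR(0) if no state in the canonical LR(0) collection has:
  - both a shift item (dot before a terminal) and a complete item (shift-reduce conflict), or
  - two or more complete items (reduce-reduce conflict; the accept item [E' → E .] counts as a complete item here).

Augment with E' → E and build the canonical LR(0) collection (I0 = CLOSURE({[E' → . E]}), then GOTO on every symbol after a dot until no new states appear). It has 10 states:
  I0: { [B → . ; / E], [E → . ,], [E → . B g E], [E → . g], [E' → . E] }  — shift
  I1: { [E → , .] }  — reduce
  I2: { [B → ; . / E] }  — shift
  I3: { [E → B . g E] }  — shift
  I4: { [E' → E .] }  — accept
  I5: { [E → g .] }  — reduce
  I6: { [B → . ; / E], [E → . ,], [E → . B g E], [E → . g], [E → B g . E] }  — shift
  I7: { [E → B g E .] }  — reduce
  I8: { [B → . ; / E], [B → ; / . E], [E → . ,], [E → . B g E], [E → . g] }  — shift
  I9: { [B → ; / E .] }  — reduce

Every state is either a pure shift/goto state or contains exactly one complete item and nothing to shift — no conflicts. The grammar is LR(0).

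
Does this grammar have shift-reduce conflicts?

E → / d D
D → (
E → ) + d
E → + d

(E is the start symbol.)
A shift-reduce conflict occurs when an LR(0) state has both:
  - a complete (reduce) item [A → α .] (dot at the end), and
  - a shift item [B → β . c γ] (dot before a terminal).

Augment with E' → E and build the canonical LR(0) collection (I0 = CLOSURE({[E' → . E]}), then GOTO on every symbol after a dot until no new states appear). It has 11 states:
  I0: { [E → . ) + d], [E → . + d], [E → . / d D], [E' → . E] }  — shift
  I1: { [E → ) . + d] }  — shift
  I2: { [E → + . d] }  — shift
  I3: { [E → / . d D] }  — shift
  I4: { [E' → E .] }  — accept
  I5: { [D → . (], [E → / d . D] }  — shift
  I6: { [D → ( .] }  — reduce
  I7: { [E → / d D .] }  — reduce
  I8: { [E → + d .] }  — reduce
  I9: { [E → ) + . d] }  — shift
  I10: { [E → ) + d .] }  — reduce

No state contains both a complete item and a shift item.

Answer: No shift-reduce conflicts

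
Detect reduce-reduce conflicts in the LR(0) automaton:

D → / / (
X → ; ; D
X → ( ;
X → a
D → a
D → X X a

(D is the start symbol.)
Augment with D' → D and build the canonical LR(0) collection (I0 = CLOSURE({[D' → . D]}), then GOTO on every symbol after a dot until no new states appear). It has 15 states:
  I0: { [D → . / / (], [D → . X X a], [D → . a], [D' → . D], [X → . ( ;], [X → . ; ; D], [X → . a] }  — shift
  I1: { [X → ( . ;] }  — shift
  I2: { [D → / . / (] }  — shift
  I3: { [X → ; . ; D] }  — shift
  I4: { [D' → D .] }  — accept
  I5: { [D → X . X a], [X → . ( ;], [X → . ; ; D], [X → . a] }  — shift
  I6: { [D → a .], [X → a .] }  — 2 reduces
  I7: { [D → X X . a] }  — shift
  I8: { [X → a .] }  — reduce
  I9: { [D → X X a .] }  — reduce
  I10: { [D → . / / (], [D → . X X a], [D → . a], [X → . ( ;], [X → . ; ; D], [X → . a], [X → ; ; . D] }  — shift
  I11: { [X → ; ; D .] }  — reduce
  I12: { [D → / / . (] }  — shift
  I13: { [D → / / ( .] }  — reduce
  I14: { [X → ( ; .] }  — reduce

I6 contains complete items [D → a .], [X → a .] — reduce-reduce conflict.

Answer: Yes — I6: [D → a .] vs [X → a .]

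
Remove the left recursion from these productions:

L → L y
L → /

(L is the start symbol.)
L → / L'
L' → y L'
L' → ε

L is directly left-recursive. The standard transformation for
  A → A α₁ | ... | A α_m | β₁ | ... | β_n
is
  A  → β₁ A' | ... | β_n A'
  A' → α₁ A' | ... | α_m A' | ε

L → / becomes L → / L'
L → L y becomes L' → y L'
Add L' → ε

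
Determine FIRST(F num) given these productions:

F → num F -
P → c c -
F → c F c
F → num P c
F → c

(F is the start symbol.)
FIRST sets of the non-terminals involved (from the grammar, by fixed-point iteration):
  FIRST(F) = { 'c', 'num' }

To compute FIRST(F num), process the symbols left to right:
Symbol F is a non-terminal. Add FIRST(F) \ {ε} = { 'c', 'num' }
F is not nullable (ε ∉ FIRST(F)), so stop here.
FIRST(F num) = { 'c', 'num' }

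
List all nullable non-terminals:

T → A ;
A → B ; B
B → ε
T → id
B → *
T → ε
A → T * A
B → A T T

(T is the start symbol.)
A non-terminal is nullable if it can derive ε (the empty string): either it has an ε-production, or it has a production whose right-hand side consists entirely of nullable non-terminals.

ε-productions: B → ε, T → ε
So B, T are immediately nullable.
No further non-terminal can be added: every production for the remaining non-terminals contains a terminal or a non-nullable non-terminal.
Nullable = { 'B', 'T' }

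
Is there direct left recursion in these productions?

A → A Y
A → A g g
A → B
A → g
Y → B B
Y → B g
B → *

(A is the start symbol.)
Yes, A is left-recursive

A → A Y: LEFT RECURSIVE (starts with A)
A → A g g: LEFT RECURSIVE (starts with A)
A → B: starts with B
A → g: starts with g
Y → B B: starts with B
Y → B g: starts with B
B → *: starts with '*'

The grammar has direct left recursion on: A.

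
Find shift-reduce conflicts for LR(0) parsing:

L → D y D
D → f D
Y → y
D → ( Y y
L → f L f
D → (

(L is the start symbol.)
Yes — I1: [D → ( .] vs [Y → . y]; I5: [D → f D .] vs [L → D . y D]

Augment with L' → L and build the canonical LR(0) collection (I0 = CLOSURE({[L' → . L]}), then GOTO on every symbol after a dot until no new states appear). It has 15 states:
  I0: { [D → . ( Y y], [D → . (], [D → . f D], [L → . D y D], [L → . f L f], [L' → . L] }  — shift
  I1: { [D → ( . Y y], [D → ( .], [Y → . y] }  — shift, reduce
  I2: { [L → D . y D] }  — shift
  I3: { [L' → L .] }  — accept
  I4: { [D → . ( Y y], [D → . (], [D → . f D], [D → f . D], [L → . D y D], [L → . f L f], [L → f . L f] }  — shift
  I5: { [D → f D .], [L → D . y D] }  — shift, reduce
  I6: { [L → f L . f] }  — shift
  I7: { [L → f L f .] }  — reduce
  I8: { [D → . ( Y y], [D → . (], [D → . f D], [L → D y . D] }  — shift
  I9: { [L → D y D .] }  — reduce
  I10: { [D → . ( Y y], [D → . (], [D → . f D], [D → f . D] }  — shift
  I11: { [D → f D .] }  — reduce
  I12: { [D → ( Y . y] }  — shift
  I13: { [Y → y .] }  — reduce
  I14: { [D → ( Y y .] }  — reduce

I1 contains reduce item [D → ( .] and shift item [Y → . y] — shift-reduce conflict.
I5 contains reduce item [D → f D .] and shift item [L → D . y D] — shift-reduce conflict.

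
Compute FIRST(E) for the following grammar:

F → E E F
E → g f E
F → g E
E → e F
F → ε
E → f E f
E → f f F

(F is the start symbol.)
{ 'e', 'f', 'g' }

To compute FIRST(E), examine every production with E on the left-hand side, reading each right-hand side left to right until a non-nullable symbol is reached.

From E → g f E:
  - g is a terminal: add 'g' and stop
From E → e F:
  - e is a terminal: add 'e' and stop
From E → f E f:
  - f is a terminal: add 'f' and stop
From E → f f F:
  - f is a terminal: add 'f' and stop

Collecting: FIRST(E) = { 'e', 'f', 'g' }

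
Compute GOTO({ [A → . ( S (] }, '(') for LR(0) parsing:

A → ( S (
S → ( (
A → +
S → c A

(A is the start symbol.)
GOTO(I, '(') = CLOSURE({ [A → αX.β] : [A → α.Xβ] ∈ I, X = '(' })

Items with dot before '(', with the dot advanced:
  [A → . ( S (] → [A → ( . S (]
Closure of the advanced items:
  [A → ( . S (] has the dot before S: add [S → . ( (], [S → . c A]

GOTO = { [A → ( . S (], [S → . ( (], [S → . c A] }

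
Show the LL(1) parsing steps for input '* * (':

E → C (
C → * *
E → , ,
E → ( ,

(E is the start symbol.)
LL(1) parsing maintains a stack (initially the start symbol over $) and the input. At each step: if the stack top is a terminal, match it against the current input token; if it is a non-terminal N, replace it with the RHS of M[N, lookahead] (the unique production whose predict set contains the lookahead).

Stack is shown with the top on the left.

Stack    Input    Action
------------------------
E $      * * ( $  output E → C (
C ( $    * * ( $  output C → * *
* * ( $  * * ( $  match '*'
* ( $    * ( $    match '*'
( $      ( $      match '('
$        $        accept

The string is accepted.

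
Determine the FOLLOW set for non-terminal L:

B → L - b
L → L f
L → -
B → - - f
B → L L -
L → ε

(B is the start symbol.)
To compute FOLLOW(L), find every occurrence of L on a right-hand side N → α L β: add FIRST(β) \ {ε}, and if β is empty or nullable also add FOLLOW(N). Iterate to a fixed point.

In B → L - b: L is followed by '-' b, add FIRST('-' b) \ {ε} = { '-' }
In L → L f: L is followed by f, add FIRST(f) \ {ε} = { 'f' }
In B → L L -: L is followed by L '-', add FIRST(L '-') \ {ε} = { '-', 'f' }
In B → L L -: L is followed by '-', add FIRST('-') \ {ε} = { '-' }

Taking the union: FOLLOW(L) = { '-', 'f' }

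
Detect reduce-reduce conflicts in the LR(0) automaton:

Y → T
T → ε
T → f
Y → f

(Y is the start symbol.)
Yes — I3: [T → f .] vs [Y → f .]

A reduce-reduce conflict occurs when an LR(0) state has two complete items [A → α .] and [B → β .] — both call for a reduction, and with no lookahead the parser cannot choose between them.

Augment with Y' → Y and build the canonical LR(0) collection (I0 = CLOSURE({[Y' → . Y]}), then GOTO on every symbol after a dot until no new states appear). It has 4 states:
  I0: { [T → . f], [T → .], [Y → . T], [Y → . f], [Y' → . Y] }  — shift, reduce
  I1: { [Y → T .] }  — reduce
  I2: { [Y' → Y .] }  — accept
  I3: { [T → f .], [Y → f .] }  — 2 reduces

I3 contains complete items [T → f .], [Y → f .] — reduce-reduce conflict.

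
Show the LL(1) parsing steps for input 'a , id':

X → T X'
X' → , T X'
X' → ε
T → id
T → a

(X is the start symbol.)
LL(1) parsing maintains a stack (initially the start symbol over $) and the input. At each step: if the stack top is a terminal, match it against the current input token; if it is a non-terminal N, replace it with the RHS of M[N, lookahead] (the unique production whose predict set contains the lookahead).

Stack is shown with the top on the left.

Stack     Input     Action
--------------------------
X $       a , id $  output X → T X'
T X' $    a , id $  output T → a
a X' $    a , id $  match 'a'
X' $      , id $    output X' → , T X'
, T X' $  , id $    match ','
T X' $    id $      output T → id
id X' $   id $      match 'id'
X' $      $         output X' → ε
$         $         accept

The string is accepted.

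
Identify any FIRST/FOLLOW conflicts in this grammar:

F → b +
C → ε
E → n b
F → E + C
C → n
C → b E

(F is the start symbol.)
No FIRST/FOLLOW conflicts.

A FIRST/FOLLOW conflict occurs when a non-terminal N has a nullable alternative N → β (β ⇒* ε) and another alternative N → α with FIRST(α) ∩ FOLLOW(N) ≠ ∅: on such a lookahead the parser cannot decide between expanding α and letting N vanish via β.

Nullable non-terminals: C.

C: nullable alternative(s) C → ε; FOLLOW(C) = { $ }
  C → ε: FIRST \ {ε} = { } — this is the only nullable alternative, skip
  C → n: FIRST \ {ε} = { 'n' } — disjoint from FOLLOW(C)
  C → b E: FIRST \ {ε} = { 'b' } — disjoint from FOLLOW(C)

E, F have no nullable alternative, so no FIRST/FOLLOW check is needed there.

No FIRST/FOLLOW conflicts found.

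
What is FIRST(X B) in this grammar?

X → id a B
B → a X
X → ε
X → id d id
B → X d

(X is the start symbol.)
{ 'a', 'd', 'id' }

FIRST sets of the non-terminals involved (from the grammar, by fixed-point iteration):
  FIRST(X) = { 'id', ε }
  FIRST(B) = { 'a', 'd', 'id' }

To compute FIRST(X B), process the symbols left to right:
Symbol X is a non-terminal. Add FIRST(X) \ {ε} = { 'id' }
X is nullable (ε ∈ FIRST(X)), continue to the next symbol.
Symbol B is a non-terminal. Add FIRST(B) \ {ε} = { 'a', 'd', 'id' }
B is not nullable (ε ∉ FIRST(B)), so stop here.
FIRST(X B) = { 'a', 'd', 'id' }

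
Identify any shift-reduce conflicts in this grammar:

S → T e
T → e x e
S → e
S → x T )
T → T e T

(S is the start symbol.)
A shift-reduce conflict occurs when an LR(0) state has both:
  - a complete (reduce) item [A → α .] (dot at the end), and
  - a shift item [B → β . c γ] (dot before a terminal).

Augment with S' → S and build the canonical LR(0) collection (I0 = CLOSURE({[S' → . S]}), then GOTO on every symbol after a dot until no new states appear). It has 13 states:
  I0: { [S → . T e], [S → . e], [S → . x T )], [S' → . S], [T → . T e T], [T → . e x e] }  — shift
  I1: { [S' → S .] }  — accept
  I2: { [S → T . e], [T → T . e T] }  — shift
  I3: { [S → e .], [T → e . x e] }  — shift, reduce
  I4: { [S → x . T )], [T → . T e T], [T → . e x e] }  — shift
  I5: { [S → x T . )], [T → T . e T] }  — shift
  I6: { [T → e . x e] }  — shift
  I7: { [T → e x . e] }  — shift
  I8: { [T → e x e .] }  — reduce
  I9: { [S → x T ) .] }  — reduce
  I10: { [T → . T e T], [T → . e x e], [T → T e . T] }  — shift
  I11: { [T → T . e T], [T → T e T .] }  — shift, reduce
  I12: { [S → T e .], [T → . T e T], [T → . e x e], [T → T e . T] }  — shift, reduce

I3 contains reduce item [S → e .] and shift item [T → e . x e] — shift-reduce conflict.
I11 contains reduce item [T → T e T .] and shift item [T → T . e T] — shift-reduce conflict.
I12 contains reduce item [S → T e .] and shift item [T → . e x e] — shift-reduce conflict.

Answer: Yes — I3: [S → e .] vs [T → e . x e]; I11: [T → T e T .] vs [T → T . e T]; I12: [S → T e .] vs [T → . e x e]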